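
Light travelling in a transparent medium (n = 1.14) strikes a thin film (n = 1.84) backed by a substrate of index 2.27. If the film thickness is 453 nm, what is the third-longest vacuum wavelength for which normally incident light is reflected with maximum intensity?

Ray reflecting at the top interface goes from n = 1.14 toward n = 1.84: a half-wave phase shift.
Ray reflecting at the bottom interface goes from n = 1.84 toward n = 2.27: a half-wave phase shift.
Zero or two π shifts → no net half-wave offset.
With no net inversion, constructive interference in reflection requires 2 n t = m λ.
λ = 2 n t / m. The third-longest wavelength is m = 3: λ = 2 × 1.84 × 453 / 3.00 = 556 nm.

556 nm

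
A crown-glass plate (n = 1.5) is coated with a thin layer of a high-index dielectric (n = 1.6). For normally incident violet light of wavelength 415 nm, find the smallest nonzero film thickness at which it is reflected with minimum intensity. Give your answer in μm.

Top surface (1.0 → 1.6): reflection off a higher-index medium gives a half-wave phase shift.
Ray reflecting at the bottom interface goes from n = 1.6 toward n = 1.5: no phase shift.
Net: one phase inversion between the two reflected rays.
So the condition for destructive reflection is 2 n t = m λ.
Minimum nonzero at m = 1: t = λ / (2 n) = 415 / (2 × 1.6) = 130 nm.

0.130 μm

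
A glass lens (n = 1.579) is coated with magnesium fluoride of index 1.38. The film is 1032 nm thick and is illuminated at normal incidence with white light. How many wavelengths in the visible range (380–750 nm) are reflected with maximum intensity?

4

Ray reflecting at the top interface goes from n = 1.0 toward n = 1.38: a half-wave phase shift.
Bottom surface (1.38 → 1.579): reflection off a higher-index medium gives a half-wave phase shift.
The two reflections carry the same phase change, so no net offset.
So the condition for constructive reflection is 2 n t = m λ.
λ = 2 n t / m = 2848 / m nm.
m=3: 949 nm (IR); m=4: 712 nm (visible); m=5: 570 nm (visible); m=6: 475 nm (visible); m=7: 407 nm (visible); m=8: 356 nm (UV).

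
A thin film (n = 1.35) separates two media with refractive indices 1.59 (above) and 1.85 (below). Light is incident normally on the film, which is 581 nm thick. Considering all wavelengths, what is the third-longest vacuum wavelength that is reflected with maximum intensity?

627 nm

At the upper boundary (n = 1.59 to n = 1.35) the reflected ray undergoes no phase shift.
Ray reflecting at the bottom interface goes from n = 1.35 toward n = 1.85: a half-wave phase shift.
Exactly one π shift → a net half-wave offset.
So the condition for constructive reflection is 2 n t = (m + ½) λ.
λ = 2 n t / (m + ½). The third-longest wavelength is m = 2: λ = 2 × 1.35 × 581 / 2.50 = 627 nm.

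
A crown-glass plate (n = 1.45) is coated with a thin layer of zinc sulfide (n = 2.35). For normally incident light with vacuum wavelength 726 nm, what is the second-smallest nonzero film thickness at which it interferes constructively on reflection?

232 nm

Ray reflecting at the top interface goes from n = 1.0 toward n = 2.35: a half-wave phase shift.
At the lower boundary (n = 2.35 to n = 1.45) the reflected ray undergoes no phase shift.
Net: one phase inversion between the two reflected rays.
For maximum reflection here: 2 n t = (m + ½) λ.
The second-smallest nonzero thickness corresponds to m = 1: t = (m + ½) λ / (2 n) = 1.50 × 726 / (2 × 2.35) = 232 nm.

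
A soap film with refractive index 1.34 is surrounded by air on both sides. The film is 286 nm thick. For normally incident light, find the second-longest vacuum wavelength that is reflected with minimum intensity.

383 nm

Top surface (1.0 → 1.34): reflection off a higher-index medium gives a half-wave phase shift.
Ray reflecting at the bottom interface goes from n = 1.34 toward n = 1.0: no phase shift.
Net: one phase inversion between the two reflected rays.
So the condition for destructive reflection is 2 n t = m λ.
λ = 2 n t / m. The second-longest wavelength is m = 2: λ = 2 × 1.34 × 286 / 2.00 = 383 nm.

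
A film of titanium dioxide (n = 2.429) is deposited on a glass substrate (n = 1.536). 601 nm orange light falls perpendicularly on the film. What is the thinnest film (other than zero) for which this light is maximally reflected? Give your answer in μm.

0.0619 μm

Ray reflecting at the top interface goes from n = 1.0 toward n = 2.429: a half-wave phase shift.
Bottom surface (2.429 → 1.536): reflection off a lower-index medium gives no phase shift.
The two reflections differ by half a wavelength.
For strong reflection here: 2 n t = (m + ½) λ.
Minimum at m = 0: t = λ / (4 n) = 601 / (4 × 2.429) = 61.9 nm.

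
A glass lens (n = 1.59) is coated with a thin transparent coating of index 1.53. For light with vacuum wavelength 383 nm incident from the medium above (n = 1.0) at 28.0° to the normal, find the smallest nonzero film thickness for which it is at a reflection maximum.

132 nm

Ray reflecting at the top interface goes from n = 1.0 toward n = 1.53: a half-wave phase shift.
At the lower boundary (n = 1.53 to n = 1.59) the reflected ray undergoes a half-wave phase shift.
The two reflections carry the same phase change, so no net offset.
With no net inversion, constructive interference in reflection requires 2 n t cos θ_r = m λ.
Snell's law: 1.0 sin 28.0° = 1.53 sin θ_r → sin θ_r = 0.307, cos θ_r = 0.952.
Minimum nonzero at m = 1: t = λ / (2 n cos θ_r) = 383 / (2 × 1.53 × 0.952) = 132 nm.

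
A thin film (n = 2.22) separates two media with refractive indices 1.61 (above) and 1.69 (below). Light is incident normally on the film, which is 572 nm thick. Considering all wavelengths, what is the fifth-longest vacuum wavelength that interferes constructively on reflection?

Top surface (1.61 → 2.22): reflection off a higher-index medium gives a half-wave phase shift.
Bottom surface (2.22 → 1.69): reflection off a lower-index medium gives no phase shift.
Net: one phase inversion between the two reflected rays.
So the condition for constructive reflection is 2 n t = (m + ½) λ.
λ = 2 n t / (m + ½). The fifth-longest wavelength is m = 4: λ = 2 × 2.22 × 572 / 4.50 = 564 nm.

564 nm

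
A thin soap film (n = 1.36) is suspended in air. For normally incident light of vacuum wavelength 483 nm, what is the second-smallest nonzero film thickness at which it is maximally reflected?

Top surface (1.0 → 1.36): reflection off a higher-index medium gives a half-wave phase shift.
At the lower boundary (n = 1.36 to n = 1.0) the reflected ray undergoes no phase shift.
Exactly one π shift → a net half-wave offset.
For maximum reflection here: 2 n t = (m + ½) λ.
The second-smallest nonzero thickness corresponds to m = 1: t = (m + ½) λ / (2 n) = 1.50 × 483 / (2 × 1.36) = 266 nm.

266 nm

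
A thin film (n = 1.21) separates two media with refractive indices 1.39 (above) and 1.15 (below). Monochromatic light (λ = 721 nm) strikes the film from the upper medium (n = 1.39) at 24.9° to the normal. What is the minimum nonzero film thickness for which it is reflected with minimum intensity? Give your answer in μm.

0.170 μm

Top surface (1.39 → 1.21): reflection off a lower-index medium gives no phase shift.
At the lower boundary (n = 1.21 to n = 1.15) the reflected ray undergoes no phase shift.
The two reflections carry the same phase change, so no net offset.
For minimum reflection here: 2 n t cos θ_r = (m + ½) λ.
Snell's law: 1.39 sin 24.9° = 1.21 sin θ_r → sin θ_r = 0.484, cos θ_r = 0.875.
Minimum at m = 0: t = λ / (4 n cos θ_r) = 721 / (4 × 1.21 × 0.875) = 170 nm.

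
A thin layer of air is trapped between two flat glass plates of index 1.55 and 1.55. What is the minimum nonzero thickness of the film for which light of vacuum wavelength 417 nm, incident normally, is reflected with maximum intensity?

104 nm

Ray reflecting at the top interface goes from n = 1.55 toward n = 1.0: no phase shift.
Bottom surface (1.0 → 1.55): reflection off a higher-index medium gives a half-wave phase shift.
The two reflections differ by half a wavelength.
With one net inversion, constructive interference in reflection requires 2 n t = (m + ½) λ.
Minimum at m = 0: t = λ / (4 n) = 417 / (4 × 1.0) = 104 nm.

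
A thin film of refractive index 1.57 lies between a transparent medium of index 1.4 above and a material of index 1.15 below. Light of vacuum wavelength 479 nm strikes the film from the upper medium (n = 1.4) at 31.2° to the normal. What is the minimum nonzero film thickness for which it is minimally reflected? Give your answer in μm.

At the upper boundary (n = 1.4 to n = 1.57) the reflected ray undergoes a half-wave phase shift.
Bottom surface (1.57 → 1.15): reflection off a lower-index medium gives no phase shift.
Net: one phase inversion between the two reflected rays.
With one net inversion, destructive interference in reflection requires 2 n t cos θ_r = m λ.
Snell's law: 1.4 sin 31.2° = 1.57 sin θ_r → sin θ_r = 0.462, cos θ_r = 0.887.
Minimum nonzero at m = 1: t = λ / (2 n cos θ_r) = 479 / (2 × 1.57 × 0.887) = 172 nm.

0.172 μm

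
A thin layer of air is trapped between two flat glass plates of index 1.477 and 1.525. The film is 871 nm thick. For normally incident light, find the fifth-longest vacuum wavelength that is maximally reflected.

At the upper boundary (n = 1.477 to n = 1.0) the reflected ray undergoes no phase shift.
Ray reflecting at the bottom interface goes from n = 1.0 toward n = 1.525: a half-wave phase shift.
The two reflections differ by half a wavelength.
With one net inversion, constructive interference in reflection requires 2 n t = (m + ½) λ.
λ = 2 n t / (m + ½). The fifth-longest wavelength is m = 4: λ = 2 × 1.0 × 871 / 4.50 = 387 nm.

387 nm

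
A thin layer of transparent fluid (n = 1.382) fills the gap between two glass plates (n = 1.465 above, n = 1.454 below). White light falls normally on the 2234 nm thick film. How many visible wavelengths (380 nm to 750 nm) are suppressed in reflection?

8

At the upper boundary (n = 1.465 to n = 1.382) the reflected ray undergoes no phase shift.
Bottom surface (1.382 → 1.454): reflection off a higher-index medium gives a half-wave phase shift.
Net: one phase inversion between the two reflected rays.
For weak reflection here: 2 n t = m λ.
λ = 2 n t / m = 6175 / m nm.
m=8: 772 nm (IR); m=9: 686 nm (visible); m=10: 617 nm (visible); m=11: 561 nm (visible); m=12: 515 nm (visible); m=13: 475 nm (visible); m=14: 441 nm (visible); m=15: 412 nm (visible); m=16: 386 nm (visible); m=17: 363 nm (UV).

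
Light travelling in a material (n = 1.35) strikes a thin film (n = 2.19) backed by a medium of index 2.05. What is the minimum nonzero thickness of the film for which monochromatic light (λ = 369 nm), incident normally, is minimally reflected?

84.2 nm

Ray reflecting at the top interface goes from n = 1.35 toward n = 2.19: a half-wave phase shift.
Bottom surface (2.19 → 2.05): reflection off a lower-index medium gives no phase shift.
Net: one phase inversion between the two reflected rays.
For minimum reflection here: 2 n t = m λ.
Minimum nonzero at m = 1: t = λ / (2 n) = 369 / (2 × 2.19) = 84.2 nm.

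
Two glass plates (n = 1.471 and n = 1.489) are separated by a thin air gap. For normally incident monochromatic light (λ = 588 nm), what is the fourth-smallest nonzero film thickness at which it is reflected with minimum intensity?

Top surface (1.471 → 1.0): reflection off a lower-index medium gives no phase shift.
Ray reflecting at the bottom interface goes from n = 1.0 toward n = 1.489: a half-wave phase shift.
Exactly one π shift → a net half-wave offset.
For weak reflection here: 2 n t = m λ.
The fourth-smallest nonzero thickness corresponds to m = 4: t = m λ / (2 n) = 4.00 × 588 / (2 × 1.0) = 1176 nm.

1176 nm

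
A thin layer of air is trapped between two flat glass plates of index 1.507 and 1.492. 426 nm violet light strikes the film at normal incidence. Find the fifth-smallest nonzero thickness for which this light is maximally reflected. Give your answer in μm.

Ray reflecting at the top interface goes from n = 1.507 toward n = 1.0: no phase shift.
Ray reflecting at the bottom interface goes from n = 1.0 toward n = 1.492: a half-wave phase shift.
The two reflections differ by half a wavelength.
So the condition for constructive reflection is 2 n t = (m + ½) λ.
The fifth-smallest nonzero thickness corresponds to m = 4: t = (m + ½) λ / (2 n) = 4.50 × 426 / (2 × 1.0) = 959 nm.

0.959 μm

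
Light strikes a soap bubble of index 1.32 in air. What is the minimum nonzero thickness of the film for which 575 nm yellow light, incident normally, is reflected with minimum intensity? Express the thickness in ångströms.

Top surface (1.0 → 1.32): reflection off a higher-index medium gives a half-wave phase shift.
Bottom surface (1.32 → 1.0): reflection off a lower-index medium gives no phase shift.
Exactly one π shift → a net half-wave offset.
For dark reflection here: 2 n t = m λ.
Minimum nonzero at m = 1: t = λ / (2 n) = 575 / (2 × 1.32) = 218 nm.

2178 Å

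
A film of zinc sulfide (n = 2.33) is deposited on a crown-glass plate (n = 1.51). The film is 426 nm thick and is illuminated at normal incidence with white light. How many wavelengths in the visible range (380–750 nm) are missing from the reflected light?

3

At the upper boundary (n = 1.0 to n = 2.33) the reflected ray undergoes a half-wave phase shift.
At the lower boundary (n = 2.33 to n = 1.51) the reflected ray undergoes no phase shift.
Exactly one π shift → a net half-wave offset.
So the condition for destructive reflection is 2 n t = m λ.
λ = 2 n t / m = 1985 / m nm.
m=2: 993 nm (IR); m=3: 662 nm (visible); m=4: 496 nm (visible); m=5: 397 nm (visible); m=6: 331 nm (UV).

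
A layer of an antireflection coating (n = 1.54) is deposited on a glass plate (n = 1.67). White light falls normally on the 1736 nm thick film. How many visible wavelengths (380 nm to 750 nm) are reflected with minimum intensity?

At the upper boundary (n = 1.0 to n = 1.54) the reflected ray undergoes a half-wave phase shift.
At the lower boundary (n = 1.54 to n = 1.67) the reflected ray undergoes a half-wave phase shift.
Net: no relative phase inversion (both shifts match).
So the condition for destructive reflection is 2 n t = (m + ½) λ.
λ = 2 n t / (m + ½) = 5347 / (m + ½) nm.
m=6: 823 nm (IR); m=7: 713 nm (visible); m=8: 629 nm (visible); m=9: 563 nm (visible); m=10: 509 nm (visible); m=11: 465 nm (visible); m=12: 428 nm (visible); m=13: 396 nm (visible); m=14: 369 nm (UV).

7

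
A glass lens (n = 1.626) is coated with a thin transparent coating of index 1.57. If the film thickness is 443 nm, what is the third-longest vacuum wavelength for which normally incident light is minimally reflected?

Ray reflecting at the top interface goes from n = 1.0 toward n = 1.57: a half-wave phase shift.
Ray reflecting at the bottom interface goes from n = 1.57 toward n = 1.626: a half-wave phase shift.
Zero or two π shifts → no net half-wave offset.
With no net inversion, destructive interference in reflection requires 2 n t = (m + ½) λ.
λ = 2 n t / (m + ½). The third-longest wavelength is m = 2: λ = 2 × 1.57 × 443 / 2.50 = 556 nm.

556 nm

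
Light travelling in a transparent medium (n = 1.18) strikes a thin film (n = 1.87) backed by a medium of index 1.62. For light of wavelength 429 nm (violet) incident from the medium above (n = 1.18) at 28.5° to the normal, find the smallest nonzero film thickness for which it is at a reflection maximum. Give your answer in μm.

0.0601 μm

At the upper boundary (n = 1.18 to n = 1.87) the reflected ray undergoes a half-wave phase shift.
Bottom surface (1.87 → 1.62): reflection off a lower-index medium gives no phase shift.
Net: one phase inversion between the two reflected rays.
For maximum reflection here: 2 n t cos θ_r = (m + ½) λ.
Snell's law: 1.18 sin 28.5° = 1.87 sin θ_r → sin θ_r = 0.301, cos θ_r = 0.954.
Minimum at m = 0: t = λ / (4 n cos θ_r) = 429 / (4 × 1.87 × 0.954) = 60.1 nm.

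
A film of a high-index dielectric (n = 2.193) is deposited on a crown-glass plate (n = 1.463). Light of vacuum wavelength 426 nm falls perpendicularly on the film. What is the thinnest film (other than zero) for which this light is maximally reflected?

Top surface (1.0 → 2.193): reflection off a higher-index medium gives a half-wave phase shift.
Bottom surface (2.193 → 1.463): reflection off a lower-index medium gives no phase shift.
Exactly one π shift → a net half-wave offset.
With one net inversion, constructive interference in reflection requires 2 n t = (m + ½) λ.
Minimum at m = 0: t = λ / (4 n) = 426 / (4 × 2.193) = 48.6 nm.

48.6 nm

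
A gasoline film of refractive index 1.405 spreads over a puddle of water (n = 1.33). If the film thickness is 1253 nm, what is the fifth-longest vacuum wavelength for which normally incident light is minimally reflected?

704 nm

Ray reflecting at the top interface goes from n = 1.0 toward n = 1.405: a half-wave phase shift.
At the lower boundary (n = 1.405 to n = 1.33) the reflected ray undergoes no phase shift.
Net: one phase inversion between the two reflected rays.
So the condition for destructive reflection is 2 n t = m λ.
λ = 2 n t / m. The fifth-longest wavelength is m = 5: λ = 2 × 1.405 × 1253 / 5.00 = 704 nm.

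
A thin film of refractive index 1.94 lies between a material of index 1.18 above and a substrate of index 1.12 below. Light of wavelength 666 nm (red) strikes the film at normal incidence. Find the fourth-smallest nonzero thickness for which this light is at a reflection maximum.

At the upper boundary (n = 1.18 to n = 1.94) the reflected ray undergoes a half-wave phase shift.
Bottom surface (1.94 → 1.12): reflection off a lower-index medium gives no phase shift.
Net: one phase inversion between the two reflected rays.
So the condition for constructive reflection is 2 n t = (m + ½) λ.
The fourth-smallest nonzero thickness corresponds to m = 3: t = (m + ½) λ / (2 n) = 3.50 × 666 / (2 × 1.94) = 601 nm.

601 nm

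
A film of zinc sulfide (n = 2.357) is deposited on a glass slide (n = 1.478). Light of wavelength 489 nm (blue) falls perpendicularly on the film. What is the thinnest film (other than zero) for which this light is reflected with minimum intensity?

At the upper boundary (n = 1.0 to n = 2.357) the reflected ray undergoes a half-wave phase shift.
At the lower boundary (n = 2.357 to n = 1.478) the reflected ray undergoes no phase shift.
The two reflections differ by half a wavelength.
With one net inversion, destructive interference in reflection requires 2 n t = m λ.
Minimum nonzero at m = 1: t = λ / (2 n) = 489 / (2 × 2.357) = 104 nm.

104 nm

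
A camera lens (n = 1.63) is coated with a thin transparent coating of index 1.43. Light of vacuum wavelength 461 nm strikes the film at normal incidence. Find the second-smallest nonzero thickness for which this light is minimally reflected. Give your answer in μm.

0.242 μm

Ray reflecting at the top interface goes from n = 1.0 toward n = 1.43: a half-wave phase shift.
Ray reflecting at the bottom interface goes from n = 1.43 toward n = 1.63: a half-wave phase shift.
Zero or two π shifts → no net half-wave offset.
With no net inversion, destructive interference in reflection requires 2 n t = (m + ½) λ.
The second-smallest nonzero thickness corresponds to m = 1: t = (m + ½) λ / (2 n) = 1.50 × 461 / (2 × 1.43) = 242 nm.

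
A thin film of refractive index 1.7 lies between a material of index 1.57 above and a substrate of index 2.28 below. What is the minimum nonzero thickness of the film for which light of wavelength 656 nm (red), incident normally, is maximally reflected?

193 nm

At the upper boundary (n = 1.57 to n = 1.7) the reflected ray undergoes a half-wave phase shift.
Ray reflecting at the bottom interface goes from n = 1.7 toward n = 2.28: a half-wave phase shift.
The two reflections carry the same phase change, so no net offset.
So the condition for constructive reflection is 2 n t = m λ.
Minimum nonzero at m = 1: t = λ / (2 n) = 656 / (2 × 1.7) = 193 nm.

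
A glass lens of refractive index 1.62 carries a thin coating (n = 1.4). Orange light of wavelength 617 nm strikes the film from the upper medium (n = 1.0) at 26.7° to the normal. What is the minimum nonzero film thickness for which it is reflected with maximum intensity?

233 nm

Ray reflecting at the top interface goes from n = 1.0 toward n = 1.4: a half-wave phase shift.
Bottom surface (1.4 → 1.62): reflection off a higher-index medium gives a half-wave phase shift.
The two reflections carry the same phase change, so no net offset.
With no net inversion, constructive interference in reflection requires 2 n t cos θ_r = m λ.
Snell's law: 1.0 sin 26.7° = 1.4 sin θ_r → sin θ_r = 0.321, cos θ_r = 0.947.
Minimum nonzero at m = 1: t = λ / (2 n cos θ_r) = 617 / (2 × 1.4 × 0.947) = 233 nm.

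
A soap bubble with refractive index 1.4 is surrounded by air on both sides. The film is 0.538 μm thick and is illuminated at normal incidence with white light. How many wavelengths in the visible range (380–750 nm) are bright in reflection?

2

At the upper boundary (n = 1.0 to n = 1.4) the reflected ray undergoes a half-wave phase shift.
Ray reflecting at the bottom interface goes from n = 1.4 toward n = 1.0: no phase shift.
Exactly one π shift → a net half-wave offset.
For strong reflection here: 2 n t = (m + ½) λ.
λ = 2 n t / (m + ½) = 1506 / (m + ½) nm.
m=1: 1004 nm (IR); m=2: 603 nm (visible); m=3: 430 nm (visible); m=4: 335 nm (UV).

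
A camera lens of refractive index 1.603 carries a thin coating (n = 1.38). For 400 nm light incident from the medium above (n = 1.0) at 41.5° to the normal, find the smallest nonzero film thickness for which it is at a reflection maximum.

165 nm

Ray reflecting at the top interface goes from n = 1.0 toward n = 1.38: a half-wave phase shift.
Ray reflecting at the bottom interface goes from n = 1.38 toward n = 1.603: a half-wave phase shift.
Zero or two π shifts → no net half-wave offset.
With no net inversion, constructive interference in reflection requires 2 n t cos θ_r = m λ.
Snell's law: 1.0 sin 41.5° = 1.38 sin θ_r → sin θ_r = 0.480, cos θ_r = 0.877.
Minimum nonzero at m = 1: t = λ / (2 n cos θ_r) = 400 / (2 × 1.38 × 0.877) = 165 nm.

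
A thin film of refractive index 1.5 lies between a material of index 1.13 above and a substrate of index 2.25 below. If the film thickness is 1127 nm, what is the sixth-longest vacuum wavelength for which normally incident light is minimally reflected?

615 nm

Ray reflecting at the top interface goes from n = 1.13 toward n = 1.5: a half-wave phase shift.
Bottom surface (1.5 → 2.25): reflection off a higher-index medium gives a half-wave phase shift.
Zero or two π shifts → no net half-wave offset.
With no net inversion, destructive interference in reflection requires 2 n t = (m + ½) λ.
λ = 2 n t / (m + ½). The sixth-longest wavelength is m = 5: λ = 2 × 1.5 × 1127 / 5.50 = 615 nm.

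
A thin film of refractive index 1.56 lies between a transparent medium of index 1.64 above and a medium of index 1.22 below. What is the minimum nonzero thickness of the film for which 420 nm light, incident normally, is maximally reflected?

135 nm

Top surface (1.64 → 1.56): reflection off a lower-index medium gives no phase shift.
At the lower boundary (n = 1.56 to n = 1.22) the reflected ray undergoes no phase shift.
Zero or two π shifts → no net half-wave offset.
With no net inversion, constructive interference in reflection requires 2 n t = m λ.
Minimum nonzero at m = 1: t = λ / (2 n) = 420 / (2 × 1.56) = 135 nm.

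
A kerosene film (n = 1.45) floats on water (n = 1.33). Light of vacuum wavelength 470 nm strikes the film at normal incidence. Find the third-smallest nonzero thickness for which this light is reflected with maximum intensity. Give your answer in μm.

Top surface (1.0 → 1.45): reflection off a higher-index medium gives a half-wave phase shift.
Bottom surface (1.45 → 1.33): reflection off a lower-index medium gives no phase shift.
Net: one phase inversion between the two reflected rays.
So the condition for constructive reflection is 2 n t = (m + ½) λ.
The third-smallest nonzero thickness corresponds to m = 2: t = (m + ½) λ / (2 n) = 2.50 × 470 / (2 × 1.45) = 405 nm.

0.405 μm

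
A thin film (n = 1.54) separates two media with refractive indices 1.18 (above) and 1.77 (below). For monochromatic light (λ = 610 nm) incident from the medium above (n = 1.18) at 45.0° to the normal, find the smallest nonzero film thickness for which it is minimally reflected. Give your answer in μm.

Ray reflecting at the top interface goes from n = 1.18 toward n = 1.54: a half-wave phase shift.
Bottom surface (1.54 → 1.77): reflection off a higher-index medium gives a half-wave phase shift.
The two reflections carry the same phase change, so no net offset.
So the condition for destructive reflection is 2 n t cos θ_r = (m + ½) λ.
Snell's law: 1.18 sin 45.0° = 1.54 sin θ_r → sin θ_r = 0.542, cos θ_r = 0.841.
Minimum at m = 0: t = λ / (4 n cos θ_r) = 610 / (4 × 1.54 × 0.841) = 118 nm.

0.118 μm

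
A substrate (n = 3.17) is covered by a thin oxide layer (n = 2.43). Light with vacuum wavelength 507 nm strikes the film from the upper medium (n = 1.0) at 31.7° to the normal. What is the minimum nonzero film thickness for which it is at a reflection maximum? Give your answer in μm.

0.107 μm

At the upper boundary (n = 1.0 to n = 2.43) the reflected ray undergoes a half-wave phase shift.
Ray reflecting at the bottom interface goes from n = 2.43 toward n = 3.17: a half-wave phase shift.
Zero or two π shifts → no net half-wave offset.
So the condition for constructive reflection is 2 n t cos θ_r = m λ.
Snell's law: 1.0 sin 31.7° = 2.43 sin θ_r → sin θ_r = 0.216, cos θ_r = 0.976.
Minimum nonzero at m = 1: t = λ / (2 n cos θ_r) = 507 / (2 × 2.43 × 0.976) = 107 nm.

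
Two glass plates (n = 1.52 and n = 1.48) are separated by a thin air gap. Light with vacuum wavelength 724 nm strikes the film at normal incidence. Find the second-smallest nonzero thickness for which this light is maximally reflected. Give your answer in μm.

Top surface (1.52 → 1.0): reflection off a lower-index medium gives no phase shift.
At the lower boundary (n = 1.0 to n = 1.48) the reflected ray undergoes a half-wave phase shift.
Exactly one π shift → a net half-wave offset.
With one net inversion, constructive interference in reflection requires 2 n t = (m + ½) λ.
The second-smallest nonzero thickness corresponds to m = 1: t = (m + ½) λ / (2 n) = 1.50 × 724 / (2 × 1.0) = 543 nm.

0.543 μm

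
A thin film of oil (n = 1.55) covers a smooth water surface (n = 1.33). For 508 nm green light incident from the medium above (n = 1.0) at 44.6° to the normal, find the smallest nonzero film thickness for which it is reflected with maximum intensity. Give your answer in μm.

0.0919 μm

Ray reflecting at the top interface goes from n = 1.0 toward n = 1.55: a half-wave phase shift.
Ray reflecting at the bottom interface goes from n = 1.55 toward n = 1.33: no phase shift.
The two reflections differ by half a wavelength.
With one net inversion, constructive interference in reflection requires 2 n t cos θ_r = (m + ½) λ.
Snell's law: 1.0 sin 44.6° = 1.55 sin θ_r → sin θ_r = 0.453, cos θ_r = 0.892.
Minimum at m = 0: t = λ / (4 n cos θ_r) = 508 / (4 × 1.55 × 0.892) = 91.9 nm.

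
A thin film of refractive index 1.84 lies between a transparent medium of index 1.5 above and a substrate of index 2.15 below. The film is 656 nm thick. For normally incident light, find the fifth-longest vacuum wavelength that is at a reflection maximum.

Ray reflecting at the top interface goes from n = 1.5 toward n = 1.84: a half-wave phase shift.
Bottom surface (1.84 → 2.15): reflection off a higher-index medium gives a half-wave phase shift.
The two reflections carry the same phase change, so no net offset.
So the condition for constructive reflection is 2 n t = m λ.
λ = 2 n t / m. The fifth-longest wavelength is m = 5: λ = 2 × 1.84 × 656 / 5.00 = 483 nm.

483 nm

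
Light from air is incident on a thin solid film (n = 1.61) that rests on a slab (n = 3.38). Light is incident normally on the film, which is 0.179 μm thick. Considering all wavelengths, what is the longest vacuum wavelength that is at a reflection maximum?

576 nm

Ray reflecting at the top interface goes from n = 1.0 toward n = 1.61: a half-wave phase shift.
Ray reflecting at the bottom interface goes from n = 1.61 toward n = 3.38: a half-wave phase shift.
Net: no relative phase inversion (both shifts match).
With no net inversion, constructive interference in reflection requires 2 n t = m λ.
λ = 2 n t / m. The longest wavelength is m = 1: λ = 2 × 1.61 × 179 / 1.00 = 576 nm.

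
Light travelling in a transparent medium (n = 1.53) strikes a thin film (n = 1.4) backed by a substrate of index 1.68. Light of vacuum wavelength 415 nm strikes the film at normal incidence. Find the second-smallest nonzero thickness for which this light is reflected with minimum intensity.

At the upper boundary (n = 1.53 to n = 1.4) the reflected ray undergoes no phase shift.
Ray reflecting at the bottom interface goes from n = 1.4 toward n = 1.68: a half-wave phase shift.
Exactly one π shift → a net half-wave offset.
With one net inversion, destructive interference in reflection requires 2 n t = m λ.
The second-smallest nonzero thickness corresponds to m = 2: t = m λ / (2 n) = 2.00 × 415 / (2 × 1.4) = 296 nm.

296 nm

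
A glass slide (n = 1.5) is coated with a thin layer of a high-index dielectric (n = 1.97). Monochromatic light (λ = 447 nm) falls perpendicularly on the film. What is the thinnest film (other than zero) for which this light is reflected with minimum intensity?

Ray reflecting at the top interface goes from n = 1.0 toward n = 1.97: a half-wave phase shift.
Bottom surface (1.97 → 1.5): reflection off a lower-index medium gives no phase shift.
The two reflections differ by half a wavelength.
So the condition for destructive reflection is 2 n t = m λ.
Minimum nonzero at m = 1: t = λ / (2 n) = 447 / (2 × 1.97) = 113 nm.

113 nm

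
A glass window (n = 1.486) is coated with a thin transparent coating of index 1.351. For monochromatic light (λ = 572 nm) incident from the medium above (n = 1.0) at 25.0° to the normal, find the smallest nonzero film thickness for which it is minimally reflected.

At the upper boundary (n = 1.0 to n = 1.351) the reflected ray undergoes a half-wave phase shift.
Ray reflecting at the bottom interface goes from n = 1.351 toward n = 1.486: a half-wave phase shift.
The two reflections carry the same phase change, so no net offset.
For weak reflection here: 2 n t cos θ_r = (m + ½) λ.
Snell's law: 1.0 sin 25.0° = 1.351 sin θ_r → sin θ_r = 0.313, cos θ_r = 0.950.
Minimum at m = 0: t = λ / (4 n cos θ_r) = 572 / (4 × 1.351 × 0.950) = 111 nm.

111 nm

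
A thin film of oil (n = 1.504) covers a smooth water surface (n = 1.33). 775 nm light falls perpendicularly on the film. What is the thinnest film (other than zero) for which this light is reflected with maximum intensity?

129 nm

Ray reflecting at the top interface goes from n = 1.0 toward n = 1.504: a half-wave phase shift.
Bottom surface (1.504 → 1.33): reflection off a lower-index medium gives no phase shift.
The two reflections differ by half a wavelength.
For maximum reflection here: 2 n t = (m + ½) λ.
Minimum at m = 0: t = λ / (4 n) = 775 / (4 × 1.504) = 129 nm.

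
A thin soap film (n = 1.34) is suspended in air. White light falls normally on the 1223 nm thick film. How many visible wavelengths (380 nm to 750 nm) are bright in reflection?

5

Top surface (1.0 → 1.34): reflection off a higher-index medium gives a half-wave phase shift.
Ray reflecting at the bottom interface goes from n = 1.34 toward n = 1.0: no phase shift.
Net: one phase inversion between the two reflected rays.
For bright reflection here: 2 n t = (m + ½) λ.
λ = 2 n t / (m + ½) = 3278 / (m + ½) nm.
m=3: 936 nm (IR); m=4: 728 nm (visible); m=5: 596 nm (visible); m=6: 504 nm (visible); m=7: 437 nm (visible); m=8: 386 nm (visible); m=9: 345 nm (UV).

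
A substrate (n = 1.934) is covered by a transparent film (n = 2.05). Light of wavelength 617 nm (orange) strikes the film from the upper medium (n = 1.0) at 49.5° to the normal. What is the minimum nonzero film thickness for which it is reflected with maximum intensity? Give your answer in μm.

Ray reflecting at the top interface goes from n = 1.0 toward n = 2.05: a half-wave phase shift.
At the lower boundary (n = 2.05 to n = 1.934) the reflected ray undergoes no phase shift.
The two reflections differ by half a wavelength.
With one net inversion, constructive interference in reflection requires 2 n t cos θ_r = (m + ½) λ.
Snell's law: 1.0 sin 49.5° = 2.05 sin θ_r → sin θ_r = 0.371, cos θ_r = 0.929.
Minimum at m = 0: t = λ / (4 n cos θ_r) = 617 / (4 × 2.05 × 0.929) = 81.0 nm.

0.0810 μm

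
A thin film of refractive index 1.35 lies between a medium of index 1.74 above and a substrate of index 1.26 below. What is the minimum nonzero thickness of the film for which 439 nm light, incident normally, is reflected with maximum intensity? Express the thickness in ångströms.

1626 Å

Ray reflecting at the top interface goes from n = 1.74 toward n = 1.35: no phase shift.
At the lower boundary (n = 1.35 to n = 1.26) the reflected ray undergoes no phase shift.
The two reflections carry the same phase change, so no net offset.
With no net inversion, constructive interference in reflection requires 2 n t = m λ.
Minimum nonzero at m = 1: t = λ / (2 n) = 439 / (2 × 1.35) = 163 nm.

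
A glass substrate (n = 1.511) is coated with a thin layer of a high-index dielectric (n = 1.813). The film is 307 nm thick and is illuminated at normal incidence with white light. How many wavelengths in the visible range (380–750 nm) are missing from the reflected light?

Ray reflecting at the top interface goes from n = 1.0 toward n = 1.813: a half-wave phase shift.
Bottom surface (1.813 → 1.511): reflection off a lower-index medium gives no phase shift.
Net: one phase inversion between the two reflected rays.
For dark reflection here: 2 n t = m λ.
λ = 2 n t / m = 1113 / m nm.
m=1: 1113 nm (IR); m=2: 557 nm (visible); m=3: 371 nm (UV).

1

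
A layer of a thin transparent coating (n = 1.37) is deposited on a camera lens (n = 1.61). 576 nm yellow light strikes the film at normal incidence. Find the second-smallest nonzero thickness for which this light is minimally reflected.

315 nm

Ray reflecting at the top interface goes from n = 1.0 toward n = 1.37: a half-wave phase shift.
Bottom surface (1.37 → 1.61): reflection off a higher-index medium gives a half-wave phase shift.
The two reflections carry the same phase change, so no net offset.
With no net inversion, destructive interference in reflection requires 2 n t = (m + ½) λ.
The second-smallest nonzero thickness corresponds to m = 1: t = (m + ½) λ / (2 n) = 1.50 × 576 / (2 × 1.37) = 315 nm.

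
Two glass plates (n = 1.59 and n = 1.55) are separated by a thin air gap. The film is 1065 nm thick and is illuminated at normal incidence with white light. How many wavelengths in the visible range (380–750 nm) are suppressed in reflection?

3

Ray reflecting at the top interface goes from n = 1.59 toward n = 1.0: no phase shift.
Ray reflecting at the bottom interface goes from n = 1.0 toward n = 1.55: a half-wave phase shift.
Exactly one π shift → a net half-wave offset.
With one net inversion, destructive interference in reflection requires 2 n t = m λ.
λ = 2 n t / m = 2130 / m nm.
m=2: 1065 nm (IR); m=3: 710 nm (visible); m=4: 533 nm (visible); m=5: 426 nm (visible); m=6: 355 nm (UV).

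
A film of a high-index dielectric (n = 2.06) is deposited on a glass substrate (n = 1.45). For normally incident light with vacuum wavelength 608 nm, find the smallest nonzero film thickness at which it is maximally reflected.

At the upper boundary (n = 1.0 to n = 2.06) the reflected ray undergoes a half-wave phase shift.
Ray reflecting at the bottom interface goes from n = 2.06 toward n = 1.45: no phase shift.
The two reflections differ by half a wavelength.
With one net inversion, constructive interference in reflection requires 2 n t = (m + ½) λ.
Minimum at m = 0: t = λ / (4 n) = 608 / (4 × 2.06) = 73.8 nm.

73.8 nm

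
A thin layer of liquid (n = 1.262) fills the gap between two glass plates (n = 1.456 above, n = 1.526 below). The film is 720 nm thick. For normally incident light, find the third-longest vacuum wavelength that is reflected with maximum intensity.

727 nm

At the upper boundary (n = 1.456 to n = 1.262) the reflected ray undergoes no phase shift.
Ray reflecting at the bottom interface goes from n = 1.262 toward n = 1.526: a half-wave phase shift.
Net: one phase inversion between the two reflected rays.
So the condition for constructive reflection is 2 n t = (m + ½) λ.
λ = 2 n t / (m + ½). The third-longest wavelength is m = 2: λ = 2 × 1.262 × 720 / 2.50 = 727 nm.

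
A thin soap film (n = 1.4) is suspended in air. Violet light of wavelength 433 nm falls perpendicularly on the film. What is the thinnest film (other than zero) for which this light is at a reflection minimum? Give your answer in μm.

0.155 μm

Ray reflecting at the top interface goes from n = 1.0 toward n = 1.4: a half-wave phase shift.
Ray reflecting at the bottom interface goes from n = 1.4 toward n = 1.0: no phase shift.
The two reflections differ by half a wavelength.
So the condition for destructive reflection is 2 n t = m λ.
Minimum nonzero at m = 1: t = λ / (2 n) = 433 / (2 × 1.4) = 155 nm.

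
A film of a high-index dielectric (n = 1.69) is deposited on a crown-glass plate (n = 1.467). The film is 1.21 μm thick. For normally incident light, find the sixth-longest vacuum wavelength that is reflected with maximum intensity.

Top surface (1.0 → 1.69): reflection off a higher-index medium gives a half-wave phase shift.
At the lower boundary (n = 1.69 to n = 1.467) the reflected ray undergoes no phase shift.
Exactly one π shift → a net half-wave offset.
With one net inversion, constructive interference in reflection requires 2 n t = (m + ½) λ.
λ = 2 n t / (m + ½). The sixth-longest wavelength is m = 5: λ = 2 × 1.69 × 1210 / 5.50 = 744 nm.

744 nm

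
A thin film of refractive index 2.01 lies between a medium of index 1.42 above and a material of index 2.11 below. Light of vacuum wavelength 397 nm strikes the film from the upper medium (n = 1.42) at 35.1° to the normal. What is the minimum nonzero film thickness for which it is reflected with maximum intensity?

Top surface (1.42 → 2.01): reflection off a higher-index medium gives a half-wave phase shift.
At the lower boundary (n = 2.01 to n = 2.11) the reflected ray undergoes a half-wave phase shift.
Zero or two π shifts → no net half-wave offset.
So the condition for constructive reflection is 2 n t cos θ_r = m λ.
Snell's law: 1.42 sin 35.1° = 2.01 sin θ_r → sin θ_r = 0.406, cos θ_r = 0.914.
Minimum nonzero at m = 1: t = λ / (2 n cos θ_r) = 397 / (2 × 2.01 × 0.914) = 108 nm.

108 nm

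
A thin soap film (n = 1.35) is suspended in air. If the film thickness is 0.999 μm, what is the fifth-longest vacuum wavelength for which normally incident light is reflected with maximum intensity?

599 nm

Top surface (1.0 → 1.35): reflection off a higher-index medium gives a half-wave phase shift.
At the lower boundary (n = 1.35 to n = 1.0) the reflected ray undergoes no phase shift.
Net: one phase inversion between the two reflected rays.
For bright reflection here: 2 n t = (m + ½) λ.
λ = 2 n t / (m + ½). The fifth-longest wavelength is m = 4: λ = 2 × 1.35 × 999 / 4.50 = 599 nm.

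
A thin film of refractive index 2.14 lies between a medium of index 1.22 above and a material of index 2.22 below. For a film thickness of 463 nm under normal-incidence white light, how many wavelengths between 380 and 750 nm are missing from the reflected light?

Ray reflecting at the top interface goes from n = 1.22 toward n = 2.14: a half-wave phase shift.
At the lower boundary (n = 2.14 to n = 2.22) the reflected ray undergoes a half-wave phase shift.
Net: no relative phase inversion (both shifts match).
For minimum reflection here: 2 n t = (m + ½) λ.
λ = 2 n t / (m + ½) = 1982 / (m + ½) nm.
m=2: 793 nm (IR); m=3: 566 nm (visible); m=4: 440 nm (visible); m=5: 360 nm (UV).

2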